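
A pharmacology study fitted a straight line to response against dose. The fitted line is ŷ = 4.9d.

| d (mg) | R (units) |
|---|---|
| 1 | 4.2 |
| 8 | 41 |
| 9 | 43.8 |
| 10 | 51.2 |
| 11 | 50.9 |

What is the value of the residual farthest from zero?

e = -3

d=1: ŷ = 4.9·1 = 4.9; e = 4.2 − 4.9 = -0.7
d=8: ŷ = 4.9·8 = 39.2; e = 41 − 39.2 = 1.8
d=9: ŷ = 4.9·9 = 44.1; e = 43.8 − 44.1 = -0.3
d=10: ŷ = 4.9·10 = 49; e = 51.2 − 49 = 2.2
d=11: ŷ = 4.9·11 = 53.9; e = 50.9 − 53.9 = -3
Largest |e| is 3 at d = 11, residual -3.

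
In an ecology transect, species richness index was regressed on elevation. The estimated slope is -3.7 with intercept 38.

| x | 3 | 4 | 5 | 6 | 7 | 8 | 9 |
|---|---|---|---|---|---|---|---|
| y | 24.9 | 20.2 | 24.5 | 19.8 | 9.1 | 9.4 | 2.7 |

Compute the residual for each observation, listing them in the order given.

x=3: ŷ = 38 − 3.7·3 = 26.9; r = 24.9 − 26.9 = -2
x=4: ŷ = 38 − 3.7·4 = 23.2; r = 20.2 − 23.2 = -3
x=5: ŷ = 38 − 3.7·5 = 19.5; r = 24.5 − 19.5 = 5
x=6: ŷ = 38 − 3.7·6 = 15.8; r = 19.8 − 15.8 = 4
x=7: ŷ = 38 − 3.7·7 = 12.1; r = 9.1 − 12.1 = -3
x=8: ŷ = 38 − 3.7·8 = 8.4; r = 9.4 − 8.4 = 1
x=9: ŷ = 38 − 3.7·9 = 4.7; r = 2.7 − 4.7 = -2

-2, -3, 5, 4, -3, 1, -2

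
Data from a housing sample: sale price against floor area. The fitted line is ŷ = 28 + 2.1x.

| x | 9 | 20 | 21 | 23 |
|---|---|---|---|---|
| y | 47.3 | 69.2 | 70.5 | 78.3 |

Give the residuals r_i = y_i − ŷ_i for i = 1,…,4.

x=9: ŷ = 28 + 2.1·9 = 46.9; r = 47.3 − 46.9 = 0.4
x=20: ŷ = 28 + 2.1·20 = 70; r = 69.2 − 70 = -0.8
x=21: ŷ = 28 + 2.1·21 = 72.1; r = 70.5 − 72.1 = -1.6
x=23: ŷ = 28 + 2.1·23 = 76.3; r = 78.3 − 76.3 = 2

0.4, -0.8, -1.6, 2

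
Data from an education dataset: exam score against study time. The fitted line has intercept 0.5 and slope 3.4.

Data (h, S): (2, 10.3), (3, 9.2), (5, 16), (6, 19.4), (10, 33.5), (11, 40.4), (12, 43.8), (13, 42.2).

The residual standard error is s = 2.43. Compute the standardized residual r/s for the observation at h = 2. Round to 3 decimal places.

ŷ = 0.5 + 3.4·2 = 7.3
r = 10.3 − 7.3 = 3
r/s = 3 / 2.43 = 1.235

1.235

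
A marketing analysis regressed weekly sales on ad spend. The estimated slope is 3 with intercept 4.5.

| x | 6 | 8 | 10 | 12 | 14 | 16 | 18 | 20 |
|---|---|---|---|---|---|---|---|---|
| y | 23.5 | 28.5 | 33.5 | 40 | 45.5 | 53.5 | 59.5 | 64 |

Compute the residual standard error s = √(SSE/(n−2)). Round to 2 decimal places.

s = 0.96

x=6: ŷ = 4.5 + 3·6 = 22.5; r = 23.5 − 22.5 = 1
x=8: ŷ = 4.5 + 3·8 = 28.5; r = 28.5 − 28.5 = 0
x=10: ŷ = 4.5 + 3·10 = 34.5; r = 33.5 − 34.5 = -1
x=12: ŷ = 4.5 + 3·12 = 40.5; r = 40 − 40.5 = -0.5
x=14: ŷ = 4.5 + 3·14 = 46.5; r = 45.5 − 46.5 = -1
x=16: ŷ = 4.5 + 3·16 = 52.5; r = 53.5 − 52.5 = 1
x=18: ŷ = 4.5 + 3·18 = 58.5; r = 59.5 − 58.5 = 1
x=20: ŷ = 4.5 + 3·20 = 64.5; r = 64 − 64.5 = -0.5
SSE = 1 + 0 + 1 + 0.25 + 1 + 1 + 1 + 0.25 = 5.5
s = √(5.5/6) = √0.916667 ≈ 0.96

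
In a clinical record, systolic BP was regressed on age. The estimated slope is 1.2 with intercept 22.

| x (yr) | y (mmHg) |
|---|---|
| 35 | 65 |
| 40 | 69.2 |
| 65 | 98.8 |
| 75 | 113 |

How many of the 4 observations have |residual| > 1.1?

1

x=35: ŷ = 22 + 1.2·35 = 64; r = 65 − 64 = 1
x=40: ŷ = 22 + 1.2·40 = 70; r = 69.2 − 70 = -0.8
x=65: ŷ = 22 + 1.2·65 = 100; r = 98.8 − 100 = -1.2
x=75: ŷ = 22 + 1.2·75 = 112; r = 113 − 112 = 1
|r| > 1.1: x=65 (|r|=1.2) → 1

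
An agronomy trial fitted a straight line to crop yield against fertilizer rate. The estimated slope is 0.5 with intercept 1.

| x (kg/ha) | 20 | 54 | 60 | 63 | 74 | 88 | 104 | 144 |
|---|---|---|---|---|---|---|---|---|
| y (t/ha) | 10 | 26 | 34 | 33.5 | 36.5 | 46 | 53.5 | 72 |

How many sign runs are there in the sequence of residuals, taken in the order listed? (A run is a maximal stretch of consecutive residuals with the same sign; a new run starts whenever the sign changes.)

x=20: ŷ = 1 + 0.5·20 = 11; r = 10 − 11 = -1
x=54: ŷ = 1 + 0.5·54 = 28; r = 26 − 28 = -2
x=60: ŷ = 1 + 0.5·60 = 31; r = 34 − 31 = 3
x=63: ŷ = 1 + 0.5·63 = 32.5; r = 33.5 − 32.5 = 1
x=74: ŷ = 1 + 0.5·74 = 38; r = 36.5 − 38 = -1.5
x=88: ŷ = 1 + 0.5·88 = 45; r = 46 − 45 = 1
x=104: ŷ = 1 + 0.5·104 = 53; r = 53.5 − 53 = 0.5
x=144: ŷ = 1 + 0.5·144 = 73; r = 72 − 73 = -1
Signs: − − + + − + + −
Runs: −×2, +×2, −×1, +×2, −×1 → 5

5 runs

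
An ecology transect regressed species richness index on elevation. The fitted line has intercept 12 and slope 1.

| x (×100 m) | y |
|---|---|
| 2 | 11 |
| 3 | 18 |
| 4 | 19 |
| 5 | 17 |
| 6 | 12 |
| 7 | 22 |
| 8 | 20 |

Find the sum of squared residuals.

SSE = 72

x=2: ŷ = 12 + 2 = 14; e = 11 − 14 = -3
x=3: ŷ = 12 + 3 = 15; e = 18 − 15 = 3
x=4: ŷ = 12 + 4 = 16; e = 19 − 16 = 3
x=5: ŷ = 12 + 5 = 17; e = 17 − 17 = 0
x=6: ŷ = 12 + 6 = 18; e = 12 − 18 = -6
x=7: ŷ = 12 + 7 = 19; e = 22 − 19 = 3
x=8: ŷ = 12 + 8 = 20; e = 20 − 20 = 0
SSE = 9 + 9 + 9 + 0 + 36 + 9 + 0 = 72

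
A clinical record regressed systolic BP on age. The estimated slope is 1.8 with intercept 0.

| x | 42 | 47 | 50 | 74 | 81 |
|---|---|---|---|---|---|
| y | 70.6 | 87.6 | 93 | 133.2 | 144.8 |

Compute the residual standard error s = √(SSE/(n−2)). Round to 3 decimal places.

s = 3.830

x=42: ŷ = 1.8·42 = 75.6; r = 70.6 − 75.6 = -5
x=47: ŷ = 1.8·47 = 84.6; r = 87.6 − 84.6 = 3
x=50: ŷ = 1.8·50 = 90; r = 93 − 90 = 3
x=74: ŷ = 1.8·74 = 133.2; r = 133.2 − 133.2 = 0
x=81: ŷ = 1.8·81 = 145.8; r = 144.8 − 145.8 = -1
SSE = 25 + 9 + 9 + 0 + 1 = 44
s = √(44/3) = √14.6667 ≈ 3.830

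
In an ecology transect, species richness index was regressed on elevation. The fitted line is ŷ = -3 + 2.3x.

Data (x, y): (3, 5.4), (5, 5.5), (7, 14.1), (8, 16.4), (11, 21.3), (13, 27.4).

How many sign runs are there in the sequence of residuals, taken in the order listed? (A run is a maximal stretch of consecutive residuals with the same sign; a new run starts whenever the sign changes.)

x=3: ŷ = -3 + 2.3·3 = 3.9; r = 5.4 − 3.9 = 1.5
x=5: ŷ = -3 + 2.3·5 = 8.5; r = 5.5 − 8.5 = -3
x=7: ŷ = -3 + 2.3·7 = 13.1; r = 14.1 − 13.1 = 1
x=8: ŷ = -3 + 2.3·8 = 15.4; r = 16.4 − 15.4 = 1
x=11: ŷ = -3 + 2.3·11 = 22.3; r = 21.3 − 22.3 = -1
x=13: ŷ = -3 + 2.3·13 = 26.9; r = 27.4 − 26.9 = 0.5
Signs: + − + + − +
Runs: +×1, −×1, +×2, −×1, +×1 → 5

5 runs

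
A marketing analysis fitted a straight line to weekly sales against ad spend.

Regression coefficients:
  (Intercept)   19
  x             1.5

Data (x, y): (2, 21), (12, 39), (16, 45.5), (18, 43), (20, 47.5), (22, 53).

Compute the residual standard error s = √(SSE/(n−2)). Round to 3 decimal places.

s = 2.424

x=2: ŷ = 19 + 1.5·2 = 22; e = 21 − 22 = -1
x=12: ŷ = 19 + 1.5·12 = 37; e = 39 − 37 = 2
x=16: ŷ = 19 + 1.5·16 = 43; e = 45.5 − 43 = 2.5
x=18: ŷ = 19 + 1.5·18 = 46; e = 43 − 46 = -3
x=20: ŷ = 19 + 1.5·20 = 49; e = 47.5 − 49 = -1.5
x=22: ŷ = 19 + 1.5·22 = 52; e = 53 − 52 = 1
SSE = 1 + 4 + 6.25 + 9 + 2.25 + 1 = 23.5
s = √(23.5/4) = √5.875 ≈ 2.424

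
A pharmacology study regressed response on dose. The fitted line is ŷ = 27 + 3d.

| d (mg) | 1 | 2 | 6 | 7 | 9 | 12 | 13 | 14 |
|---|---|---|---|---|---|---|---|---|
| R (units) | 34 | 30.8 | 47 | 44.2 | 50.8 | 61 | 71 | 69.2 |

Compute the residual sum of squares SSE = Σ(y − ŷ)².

SSE = 78.56

d=1: ŷ = 27 + 3·1 = 30; e = 34 − 30 = 4
d=2: ŷ = 27 + 3·2 = 33; e = 30.8 − 33 = -2.2
d=6: ŷ = 27 + 3·6 = 45; e = 47 − 45 = 2
d=7: ŷ = 27 + 3·7 = 48; e = 44.2 − 48 = -3.8
d=9: ŷ = 27 + 3·9 = 54; e = 50.8 − 54 = -3.2
d=12: ŷ = 27 + 3·12 = 63; e = 61 − 63 = -2
d=13: ŷ = 27 + 3·13 = 66; e = 71 − 66 = 5
d=14: ŷ = 27 + 3·14 = 69; e = 69.2 − 69 = 0.2
SSE = 16 + 4.84 + 4 + 14.44 + 10.24 + 4 + 25 + 0.04 = 78.56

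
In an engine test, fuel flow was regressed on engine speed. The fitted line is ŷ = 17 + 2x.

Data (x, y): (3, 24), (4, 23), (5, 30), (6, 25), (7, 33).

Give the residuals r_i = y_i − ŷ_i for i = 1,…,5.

1, -2, 3, -4, 2

x=3: ŷ = 17 + 2·3 = 23; r = 24 − 23 = 1
x=4: ŷ = 17 + 2·4 = 25; r = 23 − 25 = -2
x=5: ŷ = 17 + 2·5 = 27; r = 30 − 27 = 3
x=6: ŷ = 17 + 2·6 = 29; r = 25 − 29 = -4
x=7: ŷ = 17 + 2·7 = 31; r = 33 − 31 = 2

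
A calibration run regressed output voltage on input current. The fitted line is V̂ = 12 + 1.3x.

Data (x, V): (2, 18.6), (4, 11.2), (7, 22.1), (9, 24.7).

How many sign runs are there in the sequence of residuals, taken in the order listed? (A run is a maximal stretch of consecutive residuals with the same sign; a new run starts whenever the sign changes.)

x=2: V̂ = 12 + 1.3·2 = 14.6; e = 18.6 − 14.6 = 4
x=4: V̂ = 12 + 1.3·4 = 17.2; e = 11.2 − 17.2 = -6
x=7: V̂ = 12 + 1.3·7 = 21.1; e = 22.1 − 21.1 = 1
x=9: V̂ = 12 + 1.3·9 = 23.7; e = 24.7 − 23.7 = 1
Signs: + − + +
Runs: +×1, −×1, +×2 → 3

3 runs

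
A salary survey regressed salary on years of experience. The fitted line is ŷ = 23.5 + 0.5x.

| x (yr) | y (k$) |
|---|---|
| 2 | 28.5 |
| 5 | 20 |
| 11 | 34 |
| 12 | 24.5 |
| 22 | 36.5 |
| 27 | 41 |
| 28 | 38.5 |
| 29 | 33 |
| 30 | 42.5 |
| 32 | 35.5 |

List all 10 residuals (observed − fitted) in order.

4, -6, 5, -5, 2, 4, 1, -5, 4, -4

x=2: ŷ = 23.5 + 0.5·2 = 24.5; e = 28.5 − 24.5 = 4
x=5: ŷ = 23.5 + 0.5·5 = 26; e = 20 − 26 = -6
x=11: ŷ = 23.5 + 0.5·11 = 29; e = 34 − 29 = 5
x=12: ŷ = 23.5 + 0.5·12 = 29.5; e = 24.5 − 29.5 = -5
x=22: ŷ = 23.5 + 0.5·22 = 34.5; e = 36.5 − 34.5 = 2
x=27: ŷ = 23.5 + 0.5·27 = 37; e = 41 − 37 = 4
x=28: ŷ = 23.5 + 0.5·28 = 37.5; e = 38.5 − 37.5 = 1
x=29: ŷ = 23.5 + 0.5·29 = 38; e = 33 − 38 = -5
x=30: ŷ = 23.5 + 0.5·30 = 38.5; e = 42.5 − 38.5 = 4
x=32: ŷ = 23.5 + 0.5·32 = 39.5; e = 35.5 − 39.5 = -4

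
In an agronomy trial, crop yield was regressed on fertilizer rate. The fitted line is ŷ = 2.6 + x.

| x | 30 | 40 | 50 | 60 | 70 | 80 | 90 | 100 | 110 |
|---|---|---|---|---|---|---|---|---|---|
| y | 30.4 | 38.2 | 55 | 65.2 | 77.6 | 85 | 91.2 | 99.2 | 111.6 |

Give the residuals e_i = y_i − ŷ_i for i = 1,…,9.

-2.2, -4.4, 2.4, 2.6, 5, 2.4, -1.4, -3.4, -1

x=30: ŷ = 2.6 + 30 = 32.6; e = 30.4 − 32.6 = -2.2
x=40: ŷ = 2.6 + 40 = 42.6; e = 38.2 − 42.6 = -4.4
x=50: ŷ = 2.6 + 50 = 52.6; e = 55 − 52.6 = 2.4
x=60: ŷ = 2.6 + 60 = 62.6; e = 65.2 − 62.6 = 2.6
x=70: ŷ = 2.6 + 70 = 72.6; e = 77.6 − 72.6 = 5
x=80: ŷ = 2.6 + 80 = 82.6; e = 85 − 82.6 = 2.4
x=90: ŷ = 2.6 + 90 = 92.6; e = 91.2 − 92.6 = -1.4
x=100: ŷ = 2.6 + 100 = 102.6; e = 99.2 − 102.6 = -3.4
x=110: ŷ = 2.6 + 110 = 112.6; e = 111.6 − 112.6 = -1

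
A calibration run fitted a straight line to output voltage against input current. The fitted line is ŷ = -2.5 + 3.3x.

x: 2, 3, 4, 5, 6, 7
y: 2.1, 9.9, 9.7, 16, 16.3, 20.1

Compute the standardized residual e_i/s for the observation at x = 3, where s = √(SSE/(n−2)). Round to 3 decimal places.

x=2: ŷ = -2.5 + 3.3·2 = 4.1; e = 2.1 − 4.1 = -2
x=3: ŷ = -2.5 + 3.3·3 = 7.4; e = 9.9 − 7.4 = 2.5
x=4: ŷ = -2.5 + 3.3·4 = 10.7; e = 9.7 − 10.7 = -1
x=5: ŷ = -2.5 + 3.3·5 = 14; e = 16 − 14 = 2
x=6: ŷ = -2.5 + 3.3·6 = 17.3; e = 16.3 − 17.3 = -1
x=7: ŷ = -2.5 + 3.3·7 = 20.6; e = 20.1 − 20.6 = -0.5
SSE = 4 + 6.25 + 1 + 4 + 1 + 0.25 = 16.5
s = √(16.5/4) = 2.03101
e/s = 2.5 / 2.03101 = 1.231

1.231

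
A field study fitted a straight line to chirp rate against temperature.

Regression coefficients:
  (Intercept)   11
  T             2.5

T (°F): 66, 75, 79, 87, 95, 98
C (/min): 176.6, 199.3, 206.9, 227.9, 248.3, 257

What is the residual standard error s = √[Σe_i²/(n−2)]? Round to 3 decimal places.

s = 1.114

T=66: ŷ = 11 + 2.5·66 = 176; e = 176.6 − 176 = 0.6
T=75: ŷ = 11 + 2.5·75 = 198.5; e = 199.3 − 198.5 = 0.8
T=79: ŷ = 11 + 2.5·79 = 208.5; e = 206.9 − 208.5 = -1.6
T=87: ŷ = 11 + 2.5·87 = 228.5; e = 227.9 − 228.5 = -0.6
T=95: ŷ = 11 + 2.5·95 = 248.5; e = 248.3 − 248.5 = -0.2
T=98: ŷ = 11 + 2.5·98 = 256; e = 257 − 256 = 1
SSE = 0.36 + 0.64 + 2.56 + 0.36 + 0.04 + 1 = 4.96
s = √(4.96/4) = √1.24 ≈ 1.114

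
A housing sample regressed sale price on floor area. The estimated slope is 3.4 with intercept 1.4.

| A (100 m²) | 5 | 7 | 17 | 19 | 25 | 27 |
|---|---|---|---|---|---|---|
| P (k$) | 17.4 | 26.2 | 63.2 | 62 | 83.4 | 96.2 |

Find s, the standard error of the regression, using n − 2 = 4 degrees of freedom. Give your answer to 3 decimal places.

A=5: ŷ = 1.4 + 3.4·5 = 18.4; r = 17.4 − 18.4 = -1
A=7: ŷ = 1.4 + 3.4·7 = 25.2; r = 26.2 − 25.2 = 1
A=17: ŷ = 1.4 + 3.4·17 = 59.2; r = 63.2 − 59.2 = 4
A=19: ŷ = 1.4 + 3.4·19 = 66; r = 62 − 66 = -4
A=25: ŷ = 1.4 + 3.4·25 = 86.4; r = 83.4 − 86.4 = -3
A=27: ŷ = 1.4 + 3.4·27 = 93.2; r = 96.2 − 93.2 = 3
SSE = 1 + 1 + 16 + 16 + 9 + 9 = 52
s = √(52/4) = √13 ≈ 3.606

s = 3.606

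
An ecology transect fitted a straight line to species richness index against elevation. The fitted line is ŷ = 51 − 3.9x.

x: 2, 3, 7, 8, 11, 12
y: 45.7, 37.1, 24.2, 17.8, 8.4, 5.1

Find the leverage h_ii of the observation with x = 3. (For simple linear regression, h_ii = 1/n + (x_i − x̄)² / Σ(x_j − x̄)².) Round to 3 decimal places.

x̄ = (2 + 3 + 7 + 8 + 11 + 12)/6 = 7.16667
Σ(x − x̄)² = 26.6944 + 17.3611 + 0.0277778 + 0.694444 + 14.6944 + 23.3611 = 82.8333
h = 1/6 + (-4.16667)²/82.8333 = 0.166667 + 0.209591 = 0.376

h = 0.376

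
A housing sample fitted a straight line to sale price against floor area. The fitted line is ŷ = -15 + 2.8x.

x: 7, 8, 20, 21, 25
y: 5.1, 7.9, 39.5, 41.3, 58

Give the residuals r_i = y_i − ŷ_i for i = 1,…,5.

x=7: ŷ = -15 + 2.8·7 = 4.6; r = 5.1 − 4.6 = 0.5
x=8: ŷ = -15 + 2.8·8 = 7.4; r = 7.9 − 7.4 = 0.5
x=20: ŷ = -15 + 2.8·20 = 41; r = 39.5 − 41 = -1.5
x=21: ŷ = -15 + 2.8·21 = 43.8; r = 41.3 − 43.8 = -2.5
x=25: ŷ = -15 + 2.8·25 = 55; r = 58 − 55 = 3

0.5, 0.5, -1.5, -2.5, 3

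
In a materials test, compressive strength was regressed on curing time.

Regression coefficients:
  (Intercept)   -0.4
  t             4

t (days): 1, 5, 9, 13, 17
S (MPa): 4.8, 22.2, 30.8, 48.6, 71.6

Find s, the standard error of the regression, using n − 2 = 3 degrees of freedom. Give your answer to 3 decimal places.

s = 4.330

t=1: ŷ = -0.4 + 4·1 = 3.6; e = 4.8 − 3.6 = 1.2
t=5: ŷ = -0.4 + 4·5 = 19.6; e = 22.2 − 19.6 = 2.6
t=9: ŷ = -0.4 + 4·9 = 35.6; e = 30.8 − 35.6 = -4.8
t=13: ŷ = -0.4 + 4·13 = 51.6; e = 48.6 − 51.6 = -3
t=17: ŷ = -0.4 + 4·17 = 67.6; e = 71.6 − 67.6 = 4
SSE = 1.44 + 6.76 + 23.04 + 9 + 16 = 56.24
s = √(56.24/3) = √18.7467 ≈ 4.330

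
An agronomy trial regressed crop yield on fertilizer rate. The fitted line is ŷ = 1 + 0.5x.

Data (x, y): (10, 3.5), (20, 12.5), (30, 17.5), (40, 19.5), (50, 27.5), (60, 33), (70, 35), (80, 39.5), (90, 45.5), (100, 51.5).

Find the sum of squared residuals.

x=10: ŷ = 1 + 0.5·10 = 6; r = 3.5 − 6 = -2.5
x=20: ŷ = 1 + 0.5·20 = 11; r = 12.5 − 11 = 1.5
x=30: ŷ = 1 + 0.5·30 = 16; r = 17.5 − 16 = 1.5
x=40: ŷ = 1 + 0.5·40 = 21; r = 19.5 − 21 = -1.5
x=50: ŷ = 1 + 0.5·50 = 26; r = 27.5 − 26 = 1.5
x=60: ŷ = 1 + 0.5·60 = 31; r = 33 − 31 = 2
x=70: ŷ = 1 + 0.5·70 = 36; r = 35 − 36 = -1
x=80: ŷ = 1 + 0.5·80 = 41; r = 39.5 − 41 = -1.5
x=90: ŷ = 1 + 0.5·90 = 46; r = 45.5 − 46 = -0.5
x=100: ŷ = 1 + 0.5·100 = 51; r = 51.5 − 51 = 0.5
SSE = 6.25 + 2.25 + 2.25 + 2.25 + 2.25 + 4 + 1 + 2.25 + 0.25 + 0.25 = 23

SSE = 23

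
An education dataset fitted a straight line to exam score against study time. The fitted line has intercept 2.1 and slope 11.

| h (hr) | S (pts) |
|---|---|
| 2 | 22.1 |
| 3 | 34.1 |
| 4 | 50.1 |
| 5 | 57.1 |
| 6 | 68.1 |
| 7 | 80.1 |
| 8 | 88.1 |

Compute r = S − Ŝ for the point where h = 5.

r = 0

Ŝ = 2.1 + 11·5 = 57.1
r = 57.1 − 57.1 = 0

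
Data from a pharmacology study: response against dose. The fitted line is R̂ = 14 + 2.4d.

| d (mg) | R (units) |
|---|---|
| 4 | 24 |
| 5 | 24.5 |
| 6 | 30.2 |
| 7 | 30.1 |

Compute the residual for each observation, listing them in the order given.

0.4, -1.5, 1.8, -0.7

d=4: R̂ = 14 + 2.4·4 = 23.6; e = 24 − 23.6 = 0.4
d=5: R̂ = 14 + 2.4·5 = 26; e = 24.5 − 26 = -1.5
d=6: R̂ = 14 + 2.4·6 = 28.4; e = 30.2 − 28.4 = 1.8
d=7: R̂ = 14 + 2.4·7 = 30.8; e = 30.1 − 30.8 = -0.7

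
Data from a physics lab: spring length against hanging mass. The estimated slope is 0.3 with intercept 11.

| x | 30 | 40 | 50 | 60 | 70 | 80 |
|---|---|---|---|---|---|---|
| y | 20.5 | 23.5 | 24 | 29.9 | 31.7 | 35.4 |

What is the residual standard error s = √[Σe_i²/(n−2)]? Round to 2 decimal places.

x=30: ŷ = 11 + 0.3·30 = 20; e = 20.5 − 20 = 0.5
x=40: ŷ = 11 + 0.3·40 = 23; e = 23.5 − 23 = 0.5
x=50: ŷ = 11 + 0.3·50 = 26; e = 24 − 26 = -2
x=60: ŷ = 11 + 0.3·60 = 29; e = 29.9 − 29 = 0.9
x=70: ŷ = 11 + 0.3·70 = 32; e = 31.7 − 32 = -0.3
x=80: ŷ = 11 + 0.3·80 = 35; e = 35.4 − 35 = 0.4
SSE = 0.25 + 0.25 + 4 + 0.81 + 0.09 + 0.16 = 5.56
s = √(5.56/4) = √1.39 ≈ 1.18

s = 1.18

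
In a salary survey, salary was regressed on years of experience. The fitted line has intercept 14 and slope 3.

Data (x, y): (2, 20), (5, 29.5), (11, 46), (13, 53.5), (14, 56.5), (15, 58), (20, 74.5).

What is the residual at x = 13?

e = 0.5

ŷ = 14 + 3·13 = 53
e = 53.5 − 53 = 0.5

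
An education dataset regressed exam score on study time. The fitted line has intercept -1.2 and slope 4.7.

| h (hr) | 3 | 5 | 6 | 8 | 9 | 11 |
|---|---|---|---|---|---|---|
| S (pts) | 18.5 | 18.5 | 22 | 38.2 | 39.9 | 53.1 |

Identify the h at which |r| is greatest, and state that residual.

h = 3, r = 5.6

h=3: Ŝ = -1.2 + 4.7·3 = 12.9; r = 18.5 − 12.9 = 5.6
h=5: Ŝ = -1.2 + 4.7·5 = 22.3; r = 18.5 − 22.3 = -3.8
h=6: Ŝ = -1.2 + 4.7·6 = 27; r = 22 − 27 = -5
h=8: Ŝ = -1.2 + 4.7·8 = 36.4; r = 38.2 − 36.4 = 1.8
h=9: Ŝ = -1.2 + 4.7·9 = 41.1; r = 39.9 − 41.1 = -1.2
h=11: Ŝ = -1.2 + 4.7·11 = 50.5; r = 53.1 − 50.5 = 2.6
Largest |r| is 5.6 at h = 3, residual 5.6.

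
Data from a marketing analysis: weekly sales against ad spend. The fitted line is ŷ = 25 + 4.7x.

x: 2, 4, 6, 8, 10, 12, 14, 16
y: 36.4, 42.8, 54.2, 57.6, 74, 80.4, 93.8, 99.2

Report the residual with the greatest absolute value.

x=2: ŷ = 25 + 4.7·2 = 34.4; r = 36.4 − 34.4 = 2
x=4: ŷ = 25 + 4.7·4 = 43.8; r = 42.8 − 43.8 = -1
x=6: ŷ = 25 + 4.7·6 = 53.2; r = 54.2 − 53.2 = 1
x=8: ŷ = 25 + 4.7·8 = 62.6; r = 57.6 − 62.6 = -5
x=10: ŷ = 25 + 4.7·10 = 72; r = 74 − 72 = 2
x=12: ŷ = 25 + 4.7·12 = 81.4; r = 80.4 − 81.4 = -1
x=14: ŷ = 25 + 4.7·14 = 90.8; r = 93.8 − 90.8 = 3
x=16: ŷ = 25 + 4.7·16 = 100.2; r = 99.2 − 100.2 = -1
Largest |r| is 5 at x = 8, residual -5.

r = -5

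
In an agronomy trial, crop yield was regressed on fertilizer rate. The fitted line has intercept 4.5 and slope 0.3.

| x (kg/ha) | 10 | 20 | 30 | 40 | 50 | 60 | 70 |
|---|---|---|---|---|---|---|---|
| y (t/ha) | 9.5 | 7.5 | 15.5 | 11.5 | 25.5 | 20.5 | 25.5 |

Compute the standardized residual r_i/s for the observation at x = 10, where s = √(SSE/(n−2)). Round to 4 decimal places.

0.4939

x=10: ŷ = 4.5 + 0.3·10 = 7.5; r = 9.5 − 7.5 = 2
x=20: ŷ = 4.5 + 0.3·20 = 10.5; r = 7.5 − 10.5 = -3
x=30: ŷ = 4.5 + 0.3·30 = 13.5; r = 15.5 − 13.5 = 2
x=40: ŷ = 4.5 + 0.3·40 = 16.5; r = 11.5 − 16.5 = -5
x=50: ŷ = 4.5 + 0.3·50 = 19.5; r = 25.5 − 19.5 = 6
x=60: ŷ = 4.5 + 0.3·60 = 22.5; r = 20.5 − 22.5 = -2
x=70: ŷ = 4.5 + 0.3·70 = 25.5; r = 25.5 − 25.5 = 0
SSE = 4 + 9 + 4 + 25 + 36 + 4 + 0 = 82
s = √(82/5) = 4.04969
r/s = 2 / 4.04969 = 0.4939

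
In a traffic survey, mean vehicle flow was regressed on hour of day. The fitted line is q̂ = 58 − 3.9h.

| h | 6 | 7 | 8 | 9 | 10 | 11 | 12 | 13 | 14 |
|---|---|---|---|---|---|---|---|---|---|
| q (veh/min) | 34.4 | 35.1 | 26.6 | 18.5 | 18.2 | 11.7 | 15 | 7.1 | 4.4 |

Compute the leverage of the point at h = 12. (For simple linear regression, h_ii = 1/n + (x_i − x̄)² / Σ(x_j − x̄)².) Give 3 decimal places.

h = 0.178

h̄ = (6 + 7 + 8 + 9 + 10 + 11 + 12 + 13 + 14)/9 = 10
Σ(h − h̄)² = 16 + 9 + 4 + 1 + 0 + 1 + 4 + 9 + 16 = 60
h = 1/9 + (2)²/60 = 0.111111 + 0.0666667 = 0.178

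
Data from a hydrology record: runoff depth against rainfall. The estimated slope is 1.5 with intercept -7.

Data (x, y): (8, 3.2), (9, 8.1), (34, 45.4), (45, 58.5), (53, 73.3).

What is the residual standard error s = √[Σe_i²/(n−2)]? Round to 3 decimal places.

s = 2.033

x=8: ŷ = -7 + 1.5·8 = 5; e = 3.2 − 5 = -1.8
x=9: ŷ = -7 + 1.5·9 = 6.5; e = 8.1 − 6.5 = 1.6
x=34: ŷ = -7 + 1.5·34 = 44; e = 45.4 − 44 = 1.4
x=45: ŷ = -7 + 1.5·45 = 60.5; e = 58.5 − 60.5 = -2
x=53: ŷ = -7 + 1.5·53 = 72.5; e = 73.3 − 72.5 = 0.8
SSE = 3.24 + 2.56 + 1.96 + 4 + 0.64 = 12.4
s = √(12.4/3) = √4.13333 ≈ 2.033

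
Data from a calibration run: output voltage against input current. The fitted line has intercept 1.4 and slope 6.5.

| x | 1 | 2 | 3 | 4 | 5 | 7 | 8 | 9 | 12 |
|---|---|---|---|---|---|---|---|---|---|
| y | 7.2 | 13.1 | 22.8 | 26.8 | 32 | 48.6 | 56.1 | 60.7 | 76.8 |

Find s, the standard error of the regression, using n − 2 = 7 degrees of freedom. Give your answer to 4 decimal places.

s = 1.9763

x=1: ŷ = 1.4 + 6.5·1 = 7.9; e = 7.2 − 7.9 = -0.7
x=2: ŷ = 1.4 + 6.5·2 = 14.4; e = 13.1 − 14.4 = -1.3
x=3: ŷ = 1.4 + 6.5·3 = 20.9; e = 22.8 − 20.9 = 1.9
x=4: ŷ = 1.4 + 6.5·4 = 27.4; e = 26.8 − 27.4 = -0.6
x=5: ŷ = 1.4 + 6.5·5 = 33.9; e = 32 − 33.9 = -1.9
x=7: ŷ = 1.4 + 6.5·7 = 46.9; e = 48.6 − 46.9 = 1.7
x=8: ŷ = 1.4 + 6.5·8 = 53.4; e = 56.1 − 53.4 = 2.7
x=9: ŷ = 1.4 + 6.5·9 = 59.9; e = 60.7 − 59.9 = 0.8
x=12: ŷ = 1.4 + 6.5·12 = 79.4; e = 76.8 − 79.4 = -2.6
SSE = 0.49 + 1.69 + 3.61 + 0.36 + 3.61 + 2.89 + 7.29 + 0.64 + 6.76 = 27.34
s = √(27.34/7) = √3.90571 ≈ 1.9763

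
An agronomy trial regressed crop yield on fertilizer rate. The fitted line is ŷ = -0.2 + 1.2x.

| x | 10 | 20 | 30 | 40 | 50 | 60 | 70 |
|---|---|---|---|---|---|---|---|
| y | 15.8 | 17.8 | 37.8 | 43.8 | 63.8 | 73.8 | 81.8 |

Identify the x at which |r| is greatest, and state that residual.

x=10: ŷ = -0.2 + 1.2·10 = 11.8; r = 15.8 − 11.8 = 4
x=20: ŷ = -0.2 + 1.2·20 = 23.8; r = 17.8 − 23.8 = -6
x=30: ŷ = -0.2 + 1.2·30 = 35.8; r = 37.8 − 35.8 = 2
x=40: ŷ = -0.2 + 1.2·40 = 47.8; r = 43.8 − 47.8 = -4
x=50: ŷ = -0.2 + 1.2·50 = 59.8; r = 63.8 − 59.8 = 4
x=60: ŷ = -0.2 + 1.2·60 = 71.8; r = 73.8 − 71.8 = 2
x=70: ŷ = -0.2 + 1.2·70 = 83.8; r = 81.8 − 83.8 = -2
Largest |r| is 6 at x = 20, residual -6.

x = 20, r = -6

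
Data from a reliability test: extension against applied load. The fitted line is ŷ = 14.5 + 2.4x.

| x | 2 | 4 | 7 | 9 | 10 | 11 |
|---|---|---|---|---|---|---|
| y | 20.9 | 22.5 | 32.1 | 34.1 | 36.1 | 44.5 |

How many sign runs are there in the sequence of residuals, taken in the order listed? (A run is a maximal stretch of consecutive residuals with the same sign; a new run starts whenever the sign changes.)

x=2: ŷ = 14.5 + 2.4·2 = 19.3; r = 20.9 − 19.3 = 1.6
x=4: ŷ = 14.5 + 2.4·4 = 24.1; r = 22.5 − 24.1 = -1.6
x=7: ŷ = 14.5 + 2.4·7 = 31.3; r = 32.1 − 31.3 = 0.8
x=9: ŷ = 14.5 + 2.4·9 = 36.1; r = 34.1 − 36.1 = -2
x=10: ŷ = 14.5 + 2.4·10 = 38.5; r = 36.1 − 38.5 = -2.4
x=11: ŷ = 14.5 + 2.4·11 = 40.9; r = 44.5 − 40.9 = 3.6
Signs: + − + − − +
Runs: +×1, −×1, +×1, −×2, +×1 → 5

5 runs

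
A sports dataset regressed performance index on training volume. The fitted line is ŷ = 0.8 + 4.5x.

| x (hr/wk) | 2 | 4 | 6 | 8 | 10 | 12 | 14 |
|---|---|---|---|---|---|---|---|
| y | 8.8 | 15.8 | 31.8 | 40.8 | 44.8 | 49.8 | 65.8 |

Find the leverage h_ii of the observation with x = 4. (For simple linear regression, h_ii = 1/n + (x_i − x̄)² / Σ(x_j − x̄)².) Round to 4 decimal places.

x̄ = (2 + 4 + 6 + 8 + 10 + 12 + 14)/7 = 8
Σ(x − x̄)² = 36 + 16 + 4 + 0 + 4 + 16 + 36 = 112
h = 1/7 + (-4)²/112 = 0.142857 + 0.142857 = 0.2857

h = 0.2857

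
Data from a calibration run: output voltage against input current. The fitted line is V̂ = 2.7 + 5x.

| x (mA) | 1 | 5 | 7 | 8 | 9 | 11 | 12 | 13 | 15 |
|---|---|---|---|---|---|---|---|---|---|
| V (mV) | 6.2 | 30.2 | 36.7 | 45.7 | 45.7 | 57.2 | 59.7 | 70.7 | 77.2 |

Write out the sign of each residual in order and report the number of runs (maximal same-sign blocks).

7 runs

x=1: V̂ = 2.7 + 5·1 = 7.7; r = 6.2 − 7.7 = -1.5
x=5: V̂ = 2.7 + 5·5 = 27.7; r = 30.2 − 27.7 = 2.5
x=7: V̂ = 2.7 + 5·7 = 37.7; r = 36.7 − 37.7 = -1
x=8: V̂ = 2.7 + 5·8 = 42.7; r = 45.7 − 42.7 = 3
x=9: V̂ = 2.7 + 5·9 = 47.7; r = 45.7 − 47.7 = -2
x=11: V̂ = 2.7 + 5·11 = 57.7; r = 57.2 − 57.7 = -0.5
x=12: V̂ = 2.7 + 5·12 = 62.7; r = 59.7 − 62.7 = -3
x=13: V̂ = 2.7 + 5·13 = 67.7; r = 70.7 − 67.7 = 3
x=15: V̂ = 2.7 + 5·15 = 77.7; r = 77.2 − 77.7 = -0.5
Signs: − + − + − − − + −
Runs: −×1, +×1, −×1, +×1, −×3, +×1, −×1 → 7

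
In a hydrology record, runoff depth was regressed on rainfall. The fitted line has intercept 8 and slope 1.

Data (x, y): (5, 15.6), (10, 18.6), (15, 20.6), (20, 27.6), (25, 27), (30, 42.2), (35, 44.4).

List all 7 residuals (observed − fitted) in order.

2.6, 0.6, -2.4, -0.4, -6, 4.2, 1.4

x=5: ŷ = 8 + 5 = 13; e = 15.6 − 13 = 2.6
x=10: ŷ = 8 + 10 = 18; e = 18.6 − 18 = 0.6
x=15: ŷ = 8 + 15 = 23; e = 20.6 − 23 = -2.4
x=20: ŷ = 8 + 20 = 28; e = 27.6 − 28 = -0.4
x=25: ŷ = 8 + 25 = 33; e = 27 − 33 = -6
x=30: ŷ = 8 + 30 = 38; e = 42.2 − 38 = 4.2
x=35: ŷ = 8 + 35 = 43; e = 44.4 − 43 = 1.4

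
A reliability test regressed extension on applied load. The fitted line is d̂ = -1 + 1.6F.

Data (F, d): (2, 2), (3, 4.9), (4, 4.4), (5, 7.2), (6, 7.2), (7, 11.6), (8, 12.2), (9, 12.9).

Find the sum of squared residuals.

SSE = 6.62

F=2: d̂ = -1 + 1.6·2 = 2.2; r = 2 − 2.2 = -0.2
F=3: d̂ = -1 + 1.6·3 = 3.8; r = 4.9 − 3.8 = 1.1
F=4: d̂ = -1 + 1.6·4 = 5.4; r = 4.4 − 5.4 = -1
F=5: d̂ = -1 + 1.6·5 = 7; r = 7.2 − 7 = 0.2
F=6: d̂ = -1 + 1.6·6 = 8.6; r = 7.2 − 8.6 = -1.4
F=7: d̂ = -1 + 1.6·7 = 10.2; r = 11.6 − 10.2 = 1.4
F=8: d̂ = -1 + 1.6·8 = 11.8; r = 12.2 − 11.8 = 0.4
F=9: d̂ = -1 + 1.6·9 = 13.4; r = 12.9 − 13.4 = -0.5
SSE = 0.04 + 1.21 + 1 + 0.04 + 1.96 + 1.96 + 0.16 + 0.25 = 6.62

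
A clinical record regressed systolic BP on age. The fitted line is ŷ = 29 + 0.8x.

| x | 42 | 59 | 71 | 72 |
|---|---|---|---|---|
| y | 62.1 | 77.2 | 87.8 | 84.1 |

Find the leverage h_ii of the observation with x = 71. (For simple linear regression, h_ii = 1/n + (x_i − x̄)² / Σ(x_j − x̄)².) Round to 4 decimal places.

h = 0.4206

x̄ = (42 + 59 + 71 + 72)/4 = 61
Σ(x − x̄)² = 361 + 4 + 100 + 121 = 586
h = 1/4 + (10)²/586 = 0.25 + 0.170648 = 0.4206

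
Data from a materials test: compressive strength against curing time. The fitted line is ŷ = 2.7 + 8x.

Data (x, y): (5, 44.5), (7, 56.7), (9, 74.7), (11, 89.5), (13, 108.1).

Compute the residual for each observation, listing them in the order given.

x=5: ŷ = 2.7 + 8·5 = 42.7; e = 44.5 − 42.7 = 1.8
x=7: ŷ = 2.7 + 8·7 = 58.7; e = 56.7 − 58.7 = -2
x=9: ŷ = 2.7 + 8·9 = 74.7; e = 74.7 − 74.7 = 0
x=11: ŷ = 2.7 + 8·11 = 90.7; e = 89.5 − 90.7 = -1.2
x=13: ŷ = 2.7 + 8·13 = 106.7; e = 108.1 − 106.7 = 1.4

1.8, -2, 0, -1.2, 1.4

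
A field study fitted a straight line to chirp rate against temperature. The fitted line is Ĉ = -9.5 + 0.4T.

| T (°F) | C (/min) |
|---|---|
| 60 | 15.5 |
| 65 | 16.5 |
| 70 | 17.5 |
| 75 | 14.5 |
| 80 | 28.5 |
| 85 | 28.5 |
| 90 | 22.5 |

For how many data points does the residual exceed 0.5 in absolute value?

6

T=60: Ĉ = -9.5 + 0.4·60 = 14.5; e = 15.5 − 14.5 = 1
T=65: Ĉ = -9.5 + 0.4·65 = 16.5; e = 16.5 − 16.5 = 0
T=70: Ĉ = -9.5 + 0.4·70 = 18.5; e = 17.5 − 18.5 = -1
T=75: Ĉ = -9.5 + 0.4·75 = 20.5; e = 14.5 − 20.5 = -6
T=80: Ĉ = -9.5 + 0.4·80 = 22.5; e = 28.5 − 22.5 = 6
T=85: Ĉ = -9.5 + 0.4·85 = 24.5; e = 28.5 − 24.5 = 4
T=90: Ĉ = -9.5 + 0.4·90 = 26.5; e = 22.5 − 26.5 = -4
|e| > 0.5: T=60 (|e|=1), T=70 (|e|=1), T=75 (|e|=6), T=80 (|e|=6), T=85 (|e|=4), T=90 (|e|=4) → 6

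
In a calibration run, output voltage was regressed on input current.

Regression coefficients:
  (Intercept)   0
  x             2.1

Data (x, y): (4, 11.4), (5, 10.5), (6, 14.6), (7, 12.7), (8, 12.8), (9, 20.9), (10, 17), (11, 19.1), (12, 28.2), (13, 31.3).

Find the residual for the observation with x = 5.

ŷ = 2.1·5 = 10.5
e = 10.5 − 10.5 = 0

e = 0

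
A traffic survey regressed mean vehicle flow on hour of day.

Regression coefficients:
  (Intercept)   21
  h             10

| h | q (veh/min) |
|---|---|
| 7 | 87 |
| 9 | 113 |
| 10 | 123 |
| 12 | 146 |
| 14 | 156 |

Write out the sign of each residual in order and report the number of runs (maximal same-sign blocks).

h=7: ŷ = 21 + 10·7 = 91; r = 87 − 91 = -4
h=9: ŷ = 21 + 10·9 = 111; r = 113 − 111 = 2
h=10: ŷ = 21 + 10·10 = 121; r = 123 − 121 = 2
h=12: ŷ = 21 + 10·12 = 141; r = 146 − 141 = 5
h=14: ŷ = 21 + 10·14 = 161; r = 156 − 161 = -5
Signs: − + + + −
Runs: −×1, +×3, −×1 → 3

3 runs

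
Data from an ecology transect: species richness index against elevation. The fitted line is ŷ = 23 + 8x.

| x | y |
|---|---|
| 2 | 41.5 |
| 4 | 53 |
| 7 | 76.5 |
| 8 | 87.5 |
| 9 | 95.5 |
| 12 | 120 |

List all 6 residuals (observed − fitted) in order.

x=2: ŷ = 23 + 8·2 = 39; e = 41.5 − 39 = 2.5
x=4: ŷ = 23 + 8·4 = 55; e = 53 − 55 = -2
x=7: ŷ = 23 + 8·7 = 79; e = 76.5 − 79 = -2.5
x=8: ŷ = 23 + 8·8 = 87; e = 87.5 − 87 = 0.5
x=9: ŷ = 23 + 8·9 = 95; e = 95.5 − 95 = 0.5
x=12: ŷ = 23 + 8·12 = 119; e = 120 − 119 = 1

2.5, -2, -2.5, 0.5, 0.5, 1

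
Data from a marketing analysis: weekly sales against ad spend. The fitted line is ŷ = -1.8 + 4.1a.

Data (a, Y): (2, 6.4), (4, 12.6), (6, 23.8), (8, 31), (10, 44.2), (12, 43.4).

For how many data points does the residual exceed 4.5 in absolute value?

1

a=2: ŷ = -1.8 + 4.1·2 = 6.4; e = 6.4 − 6.4 = 0
a=4: ŷ = -1.8 + 4.1·4 = 14.6; e = 12.6 − 14.6 = -2
a=6: ŷ = -1.8 + 4.1·6 = 22.8; e = 23.8 − 22.8 = 1
a=8: ŷ = -1.8 + 4.1·8 = 31; e = 31 − 31 = 0
a=10: ŷ = -1.8 + 4.1·10 = 39.2; e = 44.2 − 39.2 = 5
a=12: ŷ = -1.8 + 4.1·12 = 47.4; e = 43.4 − 47.4 = -4
|e| > 4.5: a=10 (|e|=5) → 1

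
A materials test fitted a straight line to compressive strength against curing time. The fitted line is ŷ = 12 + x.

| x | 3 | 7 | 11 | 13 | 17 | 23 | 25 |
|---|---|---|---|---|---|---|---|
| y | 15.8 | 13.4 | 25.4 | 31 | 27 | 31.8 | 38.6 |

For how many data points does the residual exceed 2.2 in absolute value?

4

x=3: ŷ = 12 + 3 = 15; r = 15.8 − 15 = 0.8
x=7: ŷ = 12 + 7 = 19; r = 13.4 − 19 = -5.6
x=11: ŷ = 12 + 11 = 23; r = 25.4 − 23 = 2.4
x=13: ŷ = 12 + 13 = 25; r = 31 − 25 = 6
x=17: ŷ = 12 + 17 = 29; r = 27 − 29 = -2
x=23: ŷ = 12 + 23 = 35; r = 31.8 − 35 = -3.2
x=25: ŷ = 12 + 25 = 37; r = 38.6 − 37 = 1.6
|r| > 2.2: x=7 (|r|=5.6), x=11 (|r|=2.4), x=13 (|r|=6), x=23 (|r|=3.2) → 4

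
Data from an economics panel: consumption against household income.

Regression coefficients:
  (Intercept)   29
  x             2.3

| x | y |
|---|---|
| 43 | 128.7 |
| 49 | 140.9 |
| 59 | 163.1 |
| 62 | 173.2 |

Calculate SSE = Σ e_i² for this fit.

x=43: ŷ = 29 + 2.3·43 = 127.9; e = 128.7 − 127.9 = 0.8
x=49: ŷ = 29 + 2.3·49 = 141.7; e = 140.9 − 141.7 = -0.8
x=59: ŷ = 29 + 2.3·59 = 164.7; e = 163.1 − 164.7 = -1.6
x=62: ŷ = 29 + 2.3·62 = 171.6; e = 173.2 − 171.6 = 1.6
SSE = 0.64 + 0.64 + 2.56 + 2.56 = 6.4

SSE = 6.4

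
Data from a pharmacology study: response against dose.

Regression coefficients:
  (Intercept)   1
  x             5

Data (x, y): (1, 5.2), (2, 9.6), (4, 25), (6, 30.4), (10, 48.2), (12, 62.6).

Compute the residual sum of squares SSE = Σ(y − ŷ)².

SSE = 29.36

x=1: ŷ = 1 + 5·1 = 6; r = 5.2 − 6 = -0.8
x=2: ŷ = 1 + 5·2 = 11; r = 9.6 − 11 = -1.4
x=4: ŷ = 1 + 5·4 = 21; r = 25 − 21 = 4
x=6: ŷ = 1 + 5·6 = 31; r = 30.4 − 31 = -0.6
x=10: ŷ = 1 + 5·10 = 51; r = 48.2 − 51 = -2.8
x=12: ŷ = 1 + 5·12 = 61; r = 62.6 − 61 = 1.6
SSE = 0.64 + 1.96 + 16 + 0.36 + 7.84 + 2.56 = 29.36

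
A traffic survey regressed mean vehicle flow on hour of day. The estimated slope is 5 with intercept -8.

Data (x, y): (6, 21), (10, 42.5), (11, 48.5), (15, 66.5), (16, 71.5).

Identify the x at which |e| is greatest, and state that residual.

x=6: ŷ = -8 + 5·6 = 22; e = 21 − 22 = -1
x=10: ŷ = -8 + 5·10 = 42; e = 42.5 − 42 = 0.5
x=11: ŷ = -8 + 5·11 = 47; e = 48.5 − 47 = 1.5
x=15: ŷ = -8 + 5·15 = 67; e = 66.5 − 67 = -0.5
x=16: ŷ = -8 + 5·16 = 72; e = 71.5 − 72 = -0.5
Largest |e| is 1.5 at x = 11, residual 1.5.

x = 11, e = 1.5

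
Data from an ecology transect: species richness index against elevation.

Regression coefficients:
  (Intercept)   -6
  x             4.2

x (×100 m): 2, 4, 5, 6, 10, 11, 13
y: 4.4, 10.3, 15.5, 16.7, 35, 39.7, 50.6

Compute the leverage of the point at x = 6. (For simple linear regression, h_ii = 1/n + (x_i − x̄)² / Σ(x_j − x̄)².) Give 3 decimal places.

h = 0.159

x̄ = (2 + 4 + 5 + 6 + 10 + 11 + 13)/7 = 7.28571
Σ(x − x̄)² = 27.9388 + 10.7959 + 5.22449 + 1.65306 + 7.36735 + 13.7959 + 32.6531 = 99.4286
h = 1/7 + (-1.28571)²/99.4286 = 0.142857 + 0.0166256 = 0.159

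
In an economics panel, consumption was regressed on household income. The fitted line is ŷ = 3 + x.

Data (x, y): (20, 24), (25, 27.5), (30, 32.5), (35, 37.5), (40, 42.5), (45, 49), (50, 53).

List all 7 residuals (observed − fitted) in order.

x=20: ŷ = 3 + 20 = 23; r = 24 − 23 = 1
x=25: ŷ = 3 + 25 = 28; r = 27.5 − 28 = -0.5
x=30: ŷ = 3 + 30 = 33; r = 32.5 − 33 = -0.5
x=35: ŷ = 3 + 35 = 38; r = 37.5 − 38 = -0.5
x=40: ŷ = 3 + 40 = 43; r = 42.5 − 43 = -0.5
x=45: ŷ = 3 + 45 = 48; r = 49 − 48 = 1
x=50: ŷ = 3 + 50 = 53; r = 53 − 53 = 0

1, -0.5, -0.5, -0.5, -0.5, 1, 0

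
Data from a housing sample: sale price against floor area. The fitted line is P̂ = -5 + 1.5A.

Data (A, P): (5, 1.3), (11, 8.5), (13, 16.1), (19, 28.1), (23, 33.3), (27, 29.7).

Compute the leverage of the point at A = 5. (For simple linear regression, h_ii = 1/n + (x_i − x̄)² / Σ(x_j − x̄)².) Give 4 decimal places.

Ā = (5 + 11 + 13 + 19 + 23 + 27)/6 = 16.3333
Σ(A − Ā)² = 128.444 + 28.4444 + 11.1111 + 7.11111 + 44.4444 + 113.778 = 333.333
h = 1/6 + (-11.3333)²/333.333 = 0.166667 + 0.385333 = 0.5520

h = 0.5520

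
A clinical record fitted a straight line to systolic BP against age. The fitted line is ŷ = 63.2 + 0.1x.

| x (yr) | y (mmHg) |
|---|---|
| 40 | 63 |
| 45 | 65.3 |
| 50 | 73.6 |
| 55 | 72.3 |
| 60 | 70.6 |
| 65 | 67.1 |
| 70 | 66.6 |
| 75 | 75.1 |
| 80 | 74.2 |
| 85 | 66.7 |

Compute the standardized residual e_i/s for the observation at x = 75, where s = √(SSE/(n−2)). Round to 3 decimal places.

1.050

x=40: ŷ = 63.2 + 0.1·40 = 67.2; e = 63 − 67.2 = -4.2
x=45: ŷ = 63.2 + 0.1·45 = 67.7; e = 65.3 − 67.7 = -2.4
x=50: ŷ = 63.2 + 0.1·50 = 68.2; e = 73.6 − 68.2 = 5.4
x=55: ŷ = 63.2 + 0.1·55 = 68.7; e = 72.3 − 68.7 = 3.6
x=60: ŷ = 63.2 + 0.1·60 = 69.2; e = 70.6 − 69.2 = 1.4
x=65: ŷ = 63.2 + 0.1·65 = 69.7; e = 67.1 − 69.7 = -2.6
x=70: ŷ = 63.2 + 0.1·70 = 70.2; e = 66.6 − 70.2 = -3.6
x=75: ŷ = 63.2 + 0.1·75 = 70.7; e = 75.1 − 70.7 = 4.4
x=80: ŷ = 63.2 + 0.1·80 = 71.2; e = 74.2 − 71.2 = 3
x=85: ŷ = 63.2 + 0.1·85 = 71.7; e = 66.7 − 71.7 = -5
SSE = 17.64 + 5.76 + 29.16 + 12.96 + 1.96 + 6.76 + 12.96 + 19.36 + 9 + 25 = 140.56
s = √(140.56/8) = 4.19166
e/s = 4.4 / 4.19166 = 1.050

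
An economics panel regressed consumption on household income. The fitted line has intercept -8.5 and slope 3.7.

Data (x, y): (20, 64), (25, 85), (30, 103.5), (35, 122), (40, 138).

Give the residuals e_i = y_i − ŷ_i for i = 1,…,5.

-1.5, 1, 1, 1, -1.5

x=20: ŷ = -8.5 + 3.7·20 = 65.5; e = 64 − 65.5 = -1.5
x=25: ŷ = -8.5 + 3.7·25 = 84; e = 85 − 84 = 1
x=30: ŷ = -8.5 + 3.7·30 = 102.5; e = 103.5 − 102.5 = 1
x=35: ŷ = -8.5 + 3.7·35 = 121; e = 122 − 121 = 1
x=40: ŷ = -8.5 + 3.7·40 = 139.5; e = 138 − 139.5 = -1.5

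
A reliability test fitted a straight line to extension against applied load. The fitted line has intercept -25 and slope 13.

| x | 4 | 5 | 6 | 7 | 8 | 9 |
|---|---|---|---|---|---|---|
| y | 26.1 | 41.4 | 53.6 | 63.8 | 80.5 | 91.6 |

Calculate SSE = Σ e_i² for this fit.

x=4: ŷ = -25 + 13·4 = 27; e = 26.1 − 27 = -0.9
x=5: ŷ = -25 + 13·5 = 40; e = 41.4 − 40 = 1.4
x=6: ŷ = -25 + 13·6 = 53; e = 53.6 − 53 = 0.6
x=7: ŷ = -25 + 13·7 = 66; e = 63.8 − 66 = -2.2
x=8: ŷ = -25 + 13·8 = 79; e = 80.5 − 79 = 1.5
x=9: ŷ = -25 + 13·9 = 92; e = 91.6 − 92 = -0.4
SSE = 0.81 + 1.96 + 0.36 + 4.84 + 2.25 + 0.16 = 10.38

SSE = 10.38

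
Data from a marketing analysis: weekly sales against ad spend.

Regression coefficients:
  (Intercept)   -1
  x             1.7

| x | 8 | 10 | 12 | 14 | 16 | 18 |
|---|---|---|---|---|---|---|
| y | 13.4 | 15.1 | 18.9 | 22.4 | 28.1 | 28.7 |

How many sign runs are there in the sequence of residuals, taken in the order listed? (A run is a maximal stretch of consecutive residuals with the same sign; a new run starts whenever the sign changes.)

x=8: ŷ = -1 + 1.7·8 = 12.6; e = 13.4 − 12.6 = 0.8
x=10: ŷ = -1 + 1.7·10 = 16; e = 15.1 − 16 = -0.9
x=12: ŷ = -1 + 1.7·12 = 19.4; e = 18.9 − 19.4 = -0.5
x=14: ŷ = -1 + 1.7·14 = 22.8; e = 22.4 − 22.8 = -0.4
x=16: ŷ = -1 + 1.7·16 = 26.2; e = 28.1 − 26.2 = 1.9
x=18: ŷ = -1 + 1.7·18 = 29.6; e = 28.7 − 29.6 = -0.9
Signs: + − − − + −
Runs: +×1, −×3, +×1, −×1 → 4

4 runs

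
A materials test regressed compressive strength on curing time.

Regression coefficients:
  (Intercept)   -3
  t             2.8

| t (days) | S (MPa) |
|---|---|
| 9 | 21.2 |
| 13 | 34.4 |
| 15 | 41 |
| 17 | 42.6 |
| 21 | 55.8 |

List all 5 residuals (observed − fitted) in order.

-1, 1, 2, -2, 0

t=9: Ŝ = -3 + 2.8·9 = 22.2; r = 21.2 − 22.2 = -1
t=13: Ŝ = -3 + 2.8·13 = 33.4; r = 34.4 − 33.4 = 1
t=15: Ŝ = -3 + 2.8·15 = 39; r = 41 − 39 = 2
t=17: Ŝ = -3 + 2.8·17 = 44.6; r = 42.6 − 44.6 = -2
t=21: Ŝ = -3 + 2.8·21 = 55.8; r = 55.8 − 55.8 = 0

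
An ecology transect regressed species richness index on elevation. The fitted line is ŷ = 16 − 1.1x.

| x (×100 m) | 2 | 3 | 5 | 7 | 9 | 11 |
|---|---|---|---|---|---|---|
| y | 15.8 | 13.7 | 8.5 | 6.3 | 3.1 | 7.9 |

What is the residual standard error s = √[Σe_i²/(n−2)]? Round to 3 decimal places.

s = 3.082

x=2: ŷ = 16 − 1.1·2 = 13.8; e = 15.8 − 13.8 = 2
x=3: ŷ = 16 − 1.1·3 = 12.7; e = 13.7 − 12.7 = 1
x=5: ŷ = 16 − 1.1·5 = 10.5; e = 8.5 − 10.5 = -2
x=7: ŷ = 16 − 1.1·7 = 8.3; e = 6.3 − 8.3 = -2
x=9: ŷ = 16 − 1.1·9 = 6.1; e = 3.1 − 6.1 = -3
x=11: ŷ = 16 − 1.1·11 = 3.9; e = 7.9 − 3.9 = 4
SSE = 4 + 1 + 4 + 4 + 9 + 16 = 38
s = √(38/4) = √9.5 ≈ 3.082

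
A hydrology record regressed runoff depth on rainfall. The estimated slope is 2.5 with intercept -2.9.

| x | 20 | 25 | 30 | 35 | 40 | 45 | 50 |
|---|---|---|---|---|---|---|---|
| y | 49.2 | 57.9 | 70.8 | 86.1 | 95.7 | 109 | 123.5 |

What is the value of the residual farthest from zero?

x=20: ŷ = -2.9 + 2.5·20 = 47.1; r = 49.2 − 47.1 = 2.1
x=25: ŷ = -2.9 + 2.5·25 = 59.6; r = 57.9 − 59.6 = -1.7
x=30: ŷ = -2.9 + 2.5·30 = 72.1; r = 70.8 − 72.1 = -1.3
x=35: ŷ = -2.9 + 2.5·35 = 84.6; r = 86.1 − 84.6 = 1.5
x=40: ŷ = -2.9 + 2.5·40 = 97.1; r = 95.7 − 97.1 = -1.4
x=45: ŷ = -2.9 + 2.5·45 = 109.6; r = 109 − 109.6 = -0.6
x=50: ŷ = -2.9 + 2.5·50 = 122.1; r = 123.5 − 122.1 = 1.4
Largest |r| is 2.1 at x = 20, residual 2.1.

r = 2.1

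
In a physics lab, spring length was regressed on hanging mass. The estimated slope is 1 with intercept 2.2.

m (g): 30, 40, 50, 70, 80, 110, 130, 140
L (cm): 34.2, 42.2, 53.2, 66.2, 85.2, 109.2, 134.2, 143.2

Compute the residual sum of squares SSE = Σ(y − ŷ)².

m=30: ŷ = 2.2 + 30 = 32.2; e = 34.2 − 32.2 = 2
m=40: ŷ = 2.2 + 40 = 42.2; e = 42.2 − 42.2 = 0
m=50: ŷ = 2.2 + 50 = 52.2; e = 53.2 − 52.2 = 1
m=70: ŷ = 2.2 + 70 = 72.2; e = 66.2 − 72.2 = -6
m=80: ŷ = 2.2 + 80 = 82.2; e = 85.2 − 82.2 = 3
m=110: ŷ = 2.2 + 110 = 112.2; e = 109.2 − 112.2 = -3
m=130: ŷ = 2.2 + 130 = 132.2; e = 134.2 − 132.2 = 2
m=140: ŷ = 2.2 + 140 = 142.2; e = 143.2 − 142.2 = 1
SSE = 4 + 0 + 1 + 36 + 9 + 9 + 4 + 1 = 64

SSE = 64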